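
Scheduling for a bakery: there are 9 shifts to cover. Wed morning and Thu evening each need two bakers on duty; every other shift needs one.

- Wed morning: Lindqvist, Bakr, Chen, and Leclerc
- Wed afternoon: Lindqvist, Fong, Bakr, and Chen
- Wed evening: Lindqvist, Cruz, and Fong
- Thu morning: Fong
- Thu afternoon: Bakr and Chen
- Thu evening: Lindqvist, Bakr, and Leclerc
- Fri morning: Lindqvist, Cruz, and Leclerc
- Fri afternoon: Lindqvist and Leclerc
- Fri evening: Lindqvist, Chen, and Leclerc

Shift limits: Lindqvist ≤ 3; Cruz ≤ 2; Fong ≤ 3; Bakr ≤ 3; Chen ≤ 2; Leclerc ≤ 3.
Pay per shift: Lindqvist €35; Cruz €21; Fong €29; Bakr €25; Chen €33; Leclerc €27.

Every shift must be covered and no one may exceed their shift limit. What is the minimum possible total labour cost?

Thu morning can only be covered by Fong, so that assignment is forced.
Picking the cheapest available baker for each shift independently would cost €279, but that ignores the shift limits.
An optimal schedule: Wed morning→Bakr+Chen, Wed afternoon→Fong, Wed evening→Cruz, Thu morning→Fong, Thu afternoon→Bakr, Thu evening→Bakr+Leclerc, Fri morning→Cruz, Fri afternoon→Leclerc, Fri evening→Leclerc.
Total: 25 + 33 + 29 + 21 + 29 + 25 + 25 + 27 + 21 + 27 + 27 = €289.

€289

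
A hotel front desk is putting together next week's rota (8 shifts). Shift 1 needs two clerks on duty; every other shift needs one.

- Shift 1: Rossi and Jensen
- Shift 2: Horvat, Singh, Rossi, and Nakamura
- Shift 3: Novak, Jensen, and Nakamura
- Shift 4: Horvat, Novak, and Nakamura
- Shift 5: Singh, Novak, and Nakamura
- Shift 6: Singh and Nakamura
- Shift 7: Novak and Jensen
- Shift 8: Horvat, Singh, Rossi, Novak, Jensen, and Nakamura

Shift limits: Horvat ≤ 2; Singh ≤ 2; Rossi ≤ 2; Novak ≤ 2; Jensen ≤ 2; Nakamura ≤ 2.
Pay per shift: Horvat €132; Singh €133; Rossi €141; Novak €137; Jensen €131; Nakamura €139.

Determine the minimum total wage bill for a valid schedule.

Shift 1 can only be covered by Rossi and Jensen, so that assignment is forced.
Picking the cheapest available clerk for each shift independently would cost €1195, but that ignores the shift limits.
An optimal schedule: Shift 1→Jensen+Rossi, Shift 2→Horvat, Shift 3→Novak, Shift 4→Horvat, Shift 5→Singh, Shift 6→Singh, Shift 7→Jensen, Shift 8→Novak.
Total: 131 + 141 + 132 + 137 + 132 + 133 + 133 + 131 + 137 = €1207.

€1207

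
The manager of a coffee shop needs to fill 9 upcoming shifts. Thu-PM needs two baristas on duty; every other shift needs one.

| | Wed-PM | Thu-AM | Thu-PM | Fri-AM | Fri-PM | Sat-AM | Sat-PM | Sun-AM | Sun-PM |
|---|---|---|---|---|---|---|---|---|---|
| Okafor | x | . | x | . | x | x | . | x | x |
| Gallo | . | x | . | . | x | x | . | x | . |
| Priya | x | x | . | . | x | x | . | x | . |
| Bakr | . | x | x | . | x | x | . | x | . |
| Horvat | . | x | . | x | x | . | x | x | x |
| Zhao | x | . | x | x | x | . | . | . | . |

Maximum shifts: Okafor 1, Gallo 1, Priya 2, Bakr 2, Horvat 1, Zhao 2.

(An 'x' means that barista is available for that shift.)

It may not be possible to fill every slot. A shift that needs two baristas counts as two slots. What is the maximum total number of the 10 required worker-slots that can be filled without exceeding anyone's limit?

9

Total capacity across all baristas is 1+1+2+2+1+2 = 9, and 10 slots are needed, so at most 9 can be filled.
An assignment achieving 9: Wed-PM→Priya, Thu-AM→Gallo, Thu-PM→Bakr+Zhao, Fri-AM→Zhao, Sat-AM→Priya, Sat-PM→Horvat, Sun-AM→Bakr, Sun-PM→Okafor.
Loads: Okafor 1/1, Gallo 1/1, Priya 2/2, Bakr 2/2, Horvat 1/1, Zhao 2/2.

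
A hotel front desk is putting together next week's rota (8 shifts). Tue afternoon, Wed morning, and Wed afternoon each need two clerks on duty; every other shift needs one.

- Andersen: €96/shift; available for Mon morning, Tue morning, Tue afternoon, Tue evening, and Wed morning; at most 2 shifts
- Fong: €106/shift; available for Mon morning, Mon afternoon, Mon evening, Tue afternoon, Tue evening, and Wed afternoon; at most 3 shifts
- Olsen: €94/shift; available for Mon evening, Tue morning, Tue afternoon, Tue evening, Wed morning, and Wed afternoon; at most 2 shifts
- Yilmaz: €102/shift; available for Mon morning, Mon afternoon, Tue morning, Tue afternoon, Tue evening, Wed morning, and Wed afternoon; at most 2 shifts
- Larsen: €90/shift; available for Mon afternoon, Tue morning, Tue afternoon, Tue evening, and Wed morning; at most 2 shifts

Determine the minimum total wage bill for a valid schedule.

€1082

Picking the cheapest available clerk for each shift independently would cost €1024, but that ignores the shift limits.
An optimal schedule: Mon morning→Andersen, Mon afternoon→Fong, Mon evening→Fong, Tue morning→Andersen, Tue afternoon→Yilmaz+Larsen, Tue evening→Olsen, Wed morning→Yilmaz+Larsen, Wed afternoon→Fong+Olsen.
Total: 96 + 106 + 106 + 96 + 102 + 90 + 94 + 102 + 90 + 106 + 94 = €1082.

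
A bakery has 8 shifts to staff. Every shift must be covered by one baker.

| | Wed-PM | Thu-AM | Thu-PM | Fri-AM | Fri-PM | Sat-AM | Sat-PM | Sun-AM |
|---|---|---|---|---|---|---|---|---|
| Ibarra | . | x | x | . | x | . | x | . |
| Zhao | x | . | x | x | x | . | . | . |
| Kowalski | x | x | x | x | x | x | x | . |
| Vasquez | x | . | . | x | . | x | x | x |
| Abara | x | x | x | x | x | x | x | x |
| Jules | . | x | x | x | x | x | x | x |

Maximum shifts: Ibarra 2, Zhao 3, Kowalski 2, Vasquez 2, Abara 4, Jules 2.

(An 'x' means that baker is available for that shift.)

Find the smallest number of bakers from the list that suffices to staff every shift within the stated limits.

8 slots to fill and no one can take more than 4, so at least ⌈8/4⌉ = 2 bakers are needed.
Any 2 bakers together have capacity at most 4+3 = 7 < 8 slots, so 2 can never suffice.
Ibarra, Zhao, and Abara alone can cover everything: Wed-PM→Zhao, Thu-AM→Ibarra, Thu-PM→Zhao, Fri-AM→Zhao, Fri-PM→Abara, Sat-AM→Abara, Sat-PM→Ibarra, Sun-AM→Abara.

3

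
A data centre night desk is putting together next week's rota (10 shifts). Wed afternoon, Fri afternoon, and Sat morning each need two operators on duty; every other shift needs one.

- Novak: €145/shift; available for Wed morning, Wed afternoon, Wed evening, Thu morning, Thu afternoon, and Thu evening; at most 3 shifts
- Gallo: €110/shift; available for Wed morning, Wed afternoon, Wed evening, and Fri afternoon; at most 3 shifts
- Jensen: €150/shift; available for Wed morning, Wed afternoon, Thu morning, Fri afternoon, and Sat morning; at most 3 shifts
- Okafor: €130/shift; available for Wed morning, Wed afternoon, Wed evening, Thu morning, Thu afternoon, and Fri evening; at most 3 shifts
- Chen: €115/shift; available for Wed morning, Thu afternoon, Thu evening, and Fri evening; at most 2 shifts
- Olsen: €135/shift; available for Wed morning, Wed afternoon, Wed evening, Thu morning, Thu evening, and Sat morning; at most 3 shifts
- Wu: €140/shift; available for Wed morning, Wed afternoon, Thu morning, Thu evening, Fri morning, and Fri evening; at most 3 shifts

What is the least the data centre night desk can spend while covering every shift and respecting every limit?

€1660

Fri morning can only be covered by Wu, so that assignment is forced.
Fri afternoon can only be covered by Gallo and Jensen, so that assignment is forced.
Sat morning can only be covered by Jensen and Olsen, so that assignment is forced.
Picking the cheapest available operator for each shift independently would cost €1620, but that ignores the shift limits.
An optimal schedule: Wed morning→Okafor, Wed afternoon→Gallo+Okafor, Wed evening→Gallo, Thu morning→Okafor, Thu afternoon→Chen, Thu evening→Olsen, Fri morning→Wu, Fri afternoon→Gallo+Jensen, Fri evening→Chen, Sat morning→Olsen+Jensen.
Total: 130 + 110 + 130 + 110 + 130 + 115 + 135 + 140 + 110 + 150 + 115 + 135 + 150 = €1660.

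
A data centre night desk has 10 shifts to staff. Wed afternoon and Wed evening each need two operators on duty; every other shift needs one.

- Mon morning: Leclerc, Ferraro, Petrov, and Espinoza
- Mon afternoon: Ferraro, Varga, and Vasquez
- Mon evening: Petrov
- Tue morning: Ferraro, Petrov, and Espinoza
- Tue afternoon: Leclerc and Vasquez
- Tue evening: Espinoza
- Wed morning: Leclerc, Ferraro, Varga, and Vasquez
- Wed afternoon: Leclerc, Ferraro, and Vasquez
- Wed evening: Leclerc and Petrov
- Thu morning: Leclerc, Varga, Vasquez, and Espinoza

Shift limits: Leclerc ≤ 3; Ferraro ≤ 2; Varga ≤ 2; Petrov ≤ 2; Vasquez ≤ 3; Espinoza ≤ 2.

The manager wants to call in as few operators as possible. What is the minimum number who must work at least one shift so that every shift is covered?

5

12 slots to fill and no one can take more than 3, so at least ⌈12/3⌉ = 4 operators are needed.
Any 4 operators together have capacity at most 3+3+2+2 = 10 < 12 slots, so 4 can never suffice.
Leclerc, Ferraro, Petrov, Vasquez, and Espinoza alone can cover everything: Mon morning→Espinoza, Mon afternoon→Ferraro, Mon evening→Petrov, Tue morning→Ferraro, Tue afternoon→Leclerc, Tue evening→Espinoza, Wed morning→Vasquez, Wed afternoon→Leclerc+Vasquez, Wed evening→Leclerc+Petrov, Thu morning→Vasquez.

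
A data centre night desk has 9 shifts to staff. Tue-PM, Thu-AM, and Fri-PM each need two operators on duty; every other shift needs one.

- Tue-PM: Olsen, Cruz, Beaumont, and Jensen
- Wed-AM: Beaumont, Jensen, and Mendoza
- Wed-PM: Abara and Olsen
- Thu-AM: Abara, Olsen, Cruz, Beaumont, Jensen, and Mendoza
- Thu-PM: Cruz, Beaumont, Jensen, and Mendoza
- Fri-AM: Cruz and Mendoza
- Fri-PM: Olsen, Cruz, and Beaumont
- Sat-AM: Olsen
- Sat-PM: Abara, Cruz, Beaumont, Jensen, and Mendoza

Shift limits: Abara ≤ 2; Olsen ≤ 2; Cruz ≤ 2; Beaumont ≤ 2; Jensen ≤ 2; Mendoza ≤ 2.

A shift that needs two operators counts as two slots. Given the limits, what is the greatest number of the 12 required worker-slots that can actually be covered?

12

Total capacity across all operators is 2+2+2+2+2+2 = 12, and 12 slots are needed, so at most 12 can be filled.
An assignment achieving 12: Tue-PM→Beaumont+Jensen, Wed-AM→Beaumont, Wed-PM→Abara, Thu-AM→Abara+Mendoza, Thu-PM→Jensen, Fri-AM→Cruz, Fri-PM→Olsen+Cruz, Sat-AM→Olsen, Sat-PM→Mendoza.
Loads: Abara 2/2, Olsen 2/2, Cruz 2/2, Beaumont 2/2, Jensen 2/2, Mendoza 2/2.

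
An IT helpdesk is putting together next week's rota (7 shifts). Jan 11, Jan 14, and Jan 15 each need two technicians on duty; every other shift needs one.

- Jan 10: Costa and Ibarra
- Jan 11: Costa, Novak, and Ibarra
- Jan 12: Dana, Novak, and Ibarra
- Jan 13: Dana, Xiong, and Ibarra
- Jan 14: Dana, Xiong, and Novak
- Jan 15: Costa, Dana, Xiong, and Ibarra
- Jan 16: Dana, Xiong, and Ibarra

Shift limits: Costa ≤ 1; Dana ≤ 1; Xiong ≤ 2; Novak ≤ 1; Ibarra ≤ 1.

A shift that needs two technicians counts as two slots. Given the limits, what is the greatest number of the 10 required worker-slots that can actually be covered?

6

Total capacity across all technicians is 1+1+2+1+1 = 6, and 10 slots are needed, so at most 6 can be filled.
An assignment achieving 6: Jan 10→Costa, Jan 11→Novak+Ibarra, Jan 12→Dana, Jan 13→Xiong, Jan 14→Xiong.
Loads: Costa 1/1, Dana 1/1, Xiong 2/2, Novak 1/1, Ibarra 1/1.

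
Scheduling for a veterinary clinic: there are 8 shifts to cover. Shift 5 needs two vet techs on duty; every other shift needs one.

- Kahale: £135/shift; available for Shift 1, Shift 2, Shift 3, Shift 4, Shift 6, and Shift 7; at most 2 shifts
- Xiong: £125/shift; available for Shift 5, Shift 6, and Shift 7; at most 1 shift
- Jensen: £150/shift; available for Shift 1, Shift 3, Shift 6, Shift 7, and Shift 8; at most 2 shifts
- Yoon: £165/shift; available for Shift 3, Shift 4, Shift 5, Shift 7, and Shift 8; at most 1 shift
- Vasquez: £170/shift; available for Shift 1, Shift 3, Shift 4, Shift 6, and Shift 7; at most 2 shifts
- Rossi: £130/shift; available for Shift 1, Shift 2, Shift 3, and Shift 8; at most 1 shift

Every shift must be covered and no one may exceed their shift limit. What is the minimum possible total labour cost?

£1330

Shift 5 can only be covered by Xiong and Yoon, so that assignment is forced.
Picking the cheapest available vet tech for each shift independently would cost £1195, but that ignores the shift limits.
An optimal schedule: Shift 1→Jensen, Shift 2→Kahale, Shift 3→Rossi, Shift 4→Kahale, Shift 5→Xiong+Yoon, Shift 6→Vasquez, Shift 7→Vasquez, Shift 8→Jensen.
Total: 150 + 135 + 130 + 135 + 125 + 165 + 170 + 170 + 150 = £1330.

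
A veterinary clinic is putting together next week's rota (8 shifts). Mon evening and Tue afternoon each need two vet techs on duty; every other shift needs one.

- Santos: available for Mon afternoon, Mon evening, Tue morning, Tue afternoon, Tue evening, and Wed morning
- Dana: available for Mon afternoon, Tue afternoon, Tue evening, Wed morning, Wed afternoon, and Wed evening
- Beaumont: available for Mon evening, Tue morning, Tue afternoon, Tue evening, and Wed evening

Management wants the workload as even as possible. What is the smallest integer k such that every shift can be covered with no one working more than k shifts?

4

With 3 vet techs and 10 worker-slots to fill, someone must work at least ⌈10/3⌉ = 4 shifts, so k ≥ 4.
k = 4 works: Mon afternoon→Santos, Mon evening→Santos+Beaumont, Tue morning→Santos, Tue afternoon→Dana+Beaumont, Tue evening→Dana, Wed morning→Santos, Wed afternoon→Dana, Wed evening→Dana.
Loads: Santos 4, Dana 4, Beaumont 2 — all ≤ 4.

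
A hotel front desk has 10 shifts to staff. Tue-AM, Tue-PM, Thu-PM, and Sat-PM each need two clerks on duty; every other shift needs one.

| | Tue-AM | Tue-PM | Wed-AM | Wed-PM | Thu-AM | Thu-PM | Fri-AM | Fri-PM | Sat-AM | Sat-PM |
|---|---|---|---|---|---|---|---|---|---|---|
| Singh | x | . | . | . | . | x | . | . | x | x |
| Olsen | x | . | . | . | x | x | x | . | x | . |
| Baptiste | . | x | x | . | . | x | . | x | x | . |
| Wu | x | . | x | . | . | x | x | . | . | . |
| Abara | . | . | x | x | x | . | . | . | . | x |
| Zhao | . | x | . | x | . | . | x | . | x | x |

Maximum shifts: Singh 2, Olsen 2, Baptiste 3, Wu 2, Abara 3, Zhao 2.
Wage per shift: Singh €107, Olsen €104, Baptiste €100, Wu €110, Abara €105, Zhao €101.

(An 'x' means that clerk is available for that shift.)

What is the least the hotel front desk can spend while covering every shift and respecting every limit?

Tue-PM can only be covered by Baptiste and Zhao, so that assignment is forced.
Fri-PM can only be covered by Baptiste, so that assignment is forced.
Picking the cheapest available clerk for each shift independently would cost €1428, but that ignores the shift limits.
An optimal schedule: Tue-AM→Singh+Olsen, Tue-PM→Baptiste+Zhao, Wed-AM→Abara, Wed-PM→Abara, Thu-AM→Olsen, Thu-PM→Baptiste+Wu, Fri-AM→Wu, Fri-PM→Baptiste, Sat-AM→Zhao, Sat-PM→Singh+Abara.
Total: 107 + 104 + 100 + 101 + 105 + 105 + 104 + 100 + 110 + 110 + 100 + 101 + 107 + 105 = €1459.

€1459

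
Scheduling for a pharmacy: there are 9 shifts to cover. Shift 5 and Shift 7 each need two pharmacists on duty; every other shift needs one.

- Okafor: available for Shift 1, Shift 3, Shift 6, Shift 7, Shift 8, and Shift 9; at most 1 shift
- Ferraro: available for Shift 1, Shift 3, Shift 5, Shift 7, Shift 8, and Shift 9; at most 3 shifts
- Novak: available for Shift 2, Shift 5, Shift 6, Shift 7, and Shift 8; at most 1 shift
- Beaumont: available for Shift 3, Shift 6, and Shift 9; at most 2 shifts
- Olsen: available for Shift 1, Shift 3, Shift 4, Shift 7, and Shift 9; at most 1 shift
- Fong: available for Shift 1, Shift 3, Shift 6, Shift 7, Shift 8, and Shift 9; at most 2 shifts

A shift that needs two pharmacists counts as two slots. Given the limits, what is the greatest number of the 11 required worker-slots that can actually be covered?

10

Total capacity across all pharmacists is 1+3+1+2+1+2 = 10, and 11 slots are needed, so at most 10 can be filled.
An assignment achieving 10: Shift 1→Okafor, Shift 2→Novak, Shift 3→Beaumont, Shift 4→Olsen, Shift 5→Ferraro, Shift 6→Beaumont, Shift 7→Ferraro+Fong, Shift 8→Ferraro, Shift 9→Fong.
Loads: Okafor 1/1, Ferraro 3/3, Novak 1/1, Beaumont 2/2, Olsen 1/1, Fong 2/2.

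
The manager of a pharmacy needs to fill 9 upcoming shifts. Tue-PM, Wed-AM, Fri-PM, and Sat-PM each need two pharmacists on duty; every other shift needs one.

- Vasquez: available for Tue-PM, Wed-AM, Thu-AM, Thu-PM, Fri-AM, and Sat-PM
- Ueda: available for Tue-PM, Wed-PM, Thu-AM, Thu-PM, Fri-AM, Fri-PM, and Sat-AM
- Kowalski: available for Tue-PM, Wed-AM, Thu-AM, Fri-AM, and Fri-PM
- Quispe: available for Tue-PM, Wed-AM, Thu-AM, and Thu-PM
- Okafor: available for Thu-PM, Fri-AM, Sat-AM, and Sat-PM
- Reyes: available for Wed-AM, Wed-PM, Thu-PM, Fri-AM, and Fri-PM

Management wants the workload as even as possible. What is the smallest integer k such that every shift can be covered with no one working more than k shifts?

3

With 6 pharmacists and 13 worker-slots to fill, someone must work at least ⌈13/6⌉ = 3 shifts, so k ≥ 3.
k = 3 works: Tue-PM→Kowalski+Quispe, Wed-AM→Quispe+Reyes, Wed-PM→Ueda, Thu-AM→Vasquez, Thu-PM→Vasquez, Fri-AM→Kowalski, Fri-PM→Ueda+Kowalski, Sat-AM→Ueda, Sat-PM→Vasquez+Okafor.
Loads: Vasquez 3, Ueda 3, Kowalski 3, Quispe 2, Okafor 1, Reyes 1 — all ≤ 3.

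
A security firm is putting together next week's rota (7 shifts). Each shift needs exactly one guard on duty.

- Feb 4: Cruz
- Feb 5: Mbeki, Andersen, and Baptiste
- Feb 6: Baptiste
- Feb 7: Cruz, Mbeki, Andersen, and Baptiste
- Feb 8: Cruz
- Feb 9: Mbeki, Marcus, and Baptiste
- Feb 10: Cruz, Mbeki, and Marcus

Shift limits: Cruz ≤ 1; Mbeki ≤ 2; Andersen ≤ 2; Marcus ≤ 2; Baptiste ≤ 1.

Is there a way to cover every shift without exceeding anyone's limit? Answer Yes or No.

Total capacity is 8 and 7 slots are needed, so capacity alone doesn't rule it out.
Shifts {Feb 4, Feb 8} need 2 worker-slots in total, but the guards available for any of those shifts (Cruz) can supply at most 1 among them. So no valid schedule exists.

No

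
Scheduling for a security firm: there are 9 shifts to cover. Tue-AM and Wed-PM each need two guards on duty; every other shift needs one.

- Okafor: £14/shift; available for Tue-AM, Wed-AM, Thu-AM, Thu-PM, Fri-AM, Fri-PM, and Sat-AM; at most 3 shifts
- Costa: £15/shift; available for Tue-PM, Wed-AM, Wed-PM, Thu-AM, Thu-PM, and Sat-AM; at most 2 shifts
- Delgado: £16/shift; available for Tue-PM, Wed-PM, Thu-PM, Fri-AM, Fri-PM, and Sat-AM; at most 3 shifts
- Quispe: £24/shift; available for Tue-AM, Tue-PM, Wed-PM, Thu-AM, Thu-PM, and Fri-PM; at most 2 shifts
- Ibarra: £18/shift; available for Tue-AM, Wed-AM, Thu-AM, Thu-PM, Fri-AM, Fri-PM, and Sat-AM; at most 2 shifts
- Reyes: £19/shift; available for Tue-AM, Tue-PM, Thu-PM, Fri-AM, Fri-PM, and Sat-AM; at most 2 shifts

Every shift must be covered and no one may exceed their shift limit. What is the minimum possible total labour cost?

£175

Picking the cheapest available guard for each shift independently would cost £162, but that ignores the shift limits.
An optimal schedule: Tue-AM→Ibarra+Reyes, Tue-PM→Costa, Wed-AM→Okafor, Wed-PM→Costa+Delgado, Thu-AM→Okafor, Thu-PM→Ibarra, Fri-AM→Okafor, Fri-PM→Delgado, Sat-AM→Delgado.
Total: 18 + 19 + 15 + 14 + 15 + 16 + 14 + 18 + 14 + 16 + 16 = £175.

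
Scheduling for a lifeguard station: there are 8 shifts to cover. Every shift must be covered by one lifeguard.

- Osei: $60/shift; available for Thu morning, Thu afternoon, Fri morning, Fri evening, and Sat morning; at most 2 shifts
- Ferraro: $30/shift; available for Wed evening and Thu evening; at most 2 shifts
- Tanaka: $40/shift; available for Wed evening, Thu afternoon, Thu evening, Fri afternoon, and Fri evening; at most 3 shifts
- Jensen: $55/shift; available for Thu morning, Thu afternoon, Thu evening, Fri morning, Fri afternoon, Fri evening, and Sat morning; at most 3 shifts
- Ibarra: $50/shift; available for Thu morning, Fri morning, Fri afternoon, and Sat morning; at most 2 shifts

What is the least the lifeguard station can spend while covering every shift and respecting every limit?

Picking the cheapest available lifeguard for each shift independently would cost $330, but that ignores the shift limits.
An optimal schedule: Wed evening→Ferraro, Thu morning→Ibarra, Thu afternoon→Tanaka, Thu evening→Ferraro, Fri morning→Ibarra, Fri afternoon→Tanaka, Fri evening→Tanaka, Sat morning→Jensen.
Total: 30 + 50 + 40 + 30 + 50 + 40 + 40 + 55 = $335.

$335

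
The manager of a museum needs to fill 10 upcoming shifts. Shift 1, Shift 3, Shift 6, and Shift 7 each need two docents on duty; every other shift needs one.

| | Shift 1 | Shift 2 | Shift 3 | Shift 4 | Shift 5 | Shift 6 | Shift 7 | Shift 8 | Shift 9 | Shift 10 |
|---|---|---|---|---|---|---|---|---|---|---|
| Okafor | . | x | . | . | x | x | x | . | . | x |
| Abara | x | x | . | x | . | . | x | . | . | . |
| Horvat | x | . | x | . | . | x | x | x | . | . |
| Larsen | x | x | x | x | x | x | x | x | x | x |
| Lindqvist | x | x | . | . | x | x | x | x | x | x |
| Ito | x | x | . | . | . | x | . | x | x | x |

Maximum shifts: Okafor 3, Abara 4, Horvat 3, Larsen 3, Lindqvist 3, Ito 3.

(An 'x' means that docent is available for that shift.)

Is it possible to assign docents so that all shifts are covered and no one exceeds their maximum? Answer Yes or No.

Shift 3 can only be covered by Horvat and Larsen, so that assignment is forced.
One valid schedule: Shift 1→Abara+Horvat, Shift 2→Okafor, Shift 3→Horvat+Larsen, Shift 4→Abara, Shift 5→Okafor, Shift 6→Larsen+Lindqvist, Shift 7→Abara+Lindqvist, Shift 8→Horvat, Shift 9→Larsen, Shift 10→Okafor.
Loads: Okafor 3/3, Abara 3/4, Horvat 3/3, Larsen 3/3, Lindqvist 2/3, Ito 0/3 — all within limits.

Yes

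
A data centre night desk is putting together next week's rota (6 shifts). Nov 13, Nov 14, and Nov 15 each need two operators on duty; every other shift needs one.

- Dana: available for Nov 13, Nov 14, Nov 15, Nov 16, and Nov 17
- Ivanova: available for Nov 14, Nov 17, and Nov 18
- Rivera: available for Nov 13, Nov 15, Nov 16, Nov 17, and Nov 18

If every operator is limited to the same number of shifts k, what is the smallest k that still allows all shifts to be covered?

3

With 3 operators and 9 worker-slots to fill, someone must work at least ⌈9/3⌉ = 3 shifts, so k ≥ 3.
k = 3 works: Nov 13→Dana+Rivera, Nov 14→Dana+Ivanova, Nov 15→Dana+Rivera, Nov 16→Rivera, Nov 17→Ivanova, Nov 18→Ivanova.
Loads: Dana 3, Ivanova 3, Rivera 3 — all ≤ 3.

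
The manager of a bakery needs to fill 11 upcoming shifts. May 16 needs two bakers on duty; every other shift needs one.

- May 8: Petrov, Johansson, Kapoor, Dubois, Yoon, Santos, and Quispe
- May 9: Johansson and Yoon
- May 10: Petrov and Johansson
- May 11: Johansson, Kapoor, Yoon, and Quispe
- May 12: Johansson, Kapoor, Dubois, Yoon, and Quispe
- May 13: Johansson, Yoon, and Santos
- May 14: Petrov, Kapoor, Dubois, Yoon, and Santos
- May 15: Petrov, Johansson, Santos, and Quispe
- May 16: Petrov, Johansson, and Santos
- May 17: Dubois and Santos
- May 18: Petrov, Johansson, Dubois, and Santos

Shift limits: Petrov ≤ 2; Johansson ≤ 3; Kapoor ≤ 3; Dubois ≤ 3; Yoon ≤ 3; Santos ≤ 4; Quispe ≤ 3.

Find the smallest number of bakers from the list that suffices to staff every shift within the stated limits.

12 slots to fill and no one can take more than 4, so at least ⌈12/4⌉ = 3 bakers are needed.
Any 3 bakers together have capacity at most 4+3+3 = 10 < 12 slots, so 3 can never suffice.
Petrov, Johansson, Kapoor, and Santos alone can cover everything: May 8→Kapoor, May 9→Johansson, May 10→Petrov, May 11→Johansson, May 12→Kapoor, May 13→Johansson, May 14→Kapoor, May 15→Santos, May 16→Petrov+Santos, May 17→Santos, May 18→Santos.

4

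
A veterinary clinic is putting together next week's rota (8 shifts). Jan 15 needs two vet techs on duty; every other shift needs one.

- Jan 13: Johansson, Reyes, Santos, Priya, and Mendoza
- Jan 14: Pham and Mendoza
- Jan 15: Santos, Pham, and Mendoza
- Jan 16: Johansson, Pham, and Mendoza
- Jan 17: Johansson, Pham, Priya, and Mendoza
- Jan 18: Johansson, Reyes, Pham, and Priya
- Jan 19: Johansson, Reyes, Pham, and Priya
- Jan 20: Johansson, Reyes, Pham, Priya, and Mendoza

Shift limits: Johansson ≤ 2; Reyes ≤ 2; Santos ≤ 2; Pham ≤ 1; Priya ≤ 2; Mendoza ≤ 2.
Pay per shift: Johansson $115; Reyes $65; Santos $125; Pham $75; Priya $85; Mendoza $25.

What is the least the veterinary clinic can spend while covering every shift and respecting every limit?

Picking the cheapest available vet tech for each shift independently would cost $355, but that ignores the shift limits.
An optimal schedule: Jan 13→Priya, Jan 14→Mendoza, Jan 15→Mendoza+Pham, Jan 16→Johansson, Jan 17→Priya, Jan 18→Reyes, Jan 19→Reyes, Jan 20→Johansson.
Total: 85 + 25 + 25 + 75 + 115 + 85 + 65 + 65 + 115 = $655.

$655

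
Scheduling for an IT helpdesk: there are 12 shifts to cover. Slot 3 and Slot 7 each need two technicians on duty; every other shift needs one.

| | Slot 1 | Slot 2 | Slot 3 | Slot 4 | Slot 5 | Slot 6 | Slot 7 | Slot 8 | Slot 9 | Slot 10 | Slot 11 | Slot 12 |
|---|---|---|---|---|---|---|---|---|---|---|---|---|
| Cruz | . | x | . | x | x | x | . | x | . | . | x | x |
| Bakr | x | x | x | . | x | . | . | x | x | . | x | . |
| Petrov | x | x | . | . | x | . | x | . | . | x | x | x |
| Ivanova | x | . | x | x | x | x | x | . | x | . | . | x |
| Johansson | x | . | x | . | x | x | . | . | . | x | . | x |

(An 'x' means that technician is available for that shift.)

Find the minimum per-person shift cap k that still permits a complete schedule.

3

With 5 technicians and 14 worker-slots to fill, someone must work at least ⌈14/5⌉ = 3 shifts, so k ≥ 3.
k = 3 works: Slot 1→Petrov, Slot 2→Cruz, Slot 3→Bakr+Ivanova, Slot 4→Cruz, Slot 5→Johansson, Slot 6→Ivanova, Slot 7→Petrov+Ivanova, Slot 8→Cruz, Slot 9→Bakr, Slot 10→Petrov, Slot 11→Bakr, Slot 12→Johansson.
Loads: Cruz 3, Bakr 3, Petrov 3, Ivanova 3, Johansson 2 — all ≤ 3.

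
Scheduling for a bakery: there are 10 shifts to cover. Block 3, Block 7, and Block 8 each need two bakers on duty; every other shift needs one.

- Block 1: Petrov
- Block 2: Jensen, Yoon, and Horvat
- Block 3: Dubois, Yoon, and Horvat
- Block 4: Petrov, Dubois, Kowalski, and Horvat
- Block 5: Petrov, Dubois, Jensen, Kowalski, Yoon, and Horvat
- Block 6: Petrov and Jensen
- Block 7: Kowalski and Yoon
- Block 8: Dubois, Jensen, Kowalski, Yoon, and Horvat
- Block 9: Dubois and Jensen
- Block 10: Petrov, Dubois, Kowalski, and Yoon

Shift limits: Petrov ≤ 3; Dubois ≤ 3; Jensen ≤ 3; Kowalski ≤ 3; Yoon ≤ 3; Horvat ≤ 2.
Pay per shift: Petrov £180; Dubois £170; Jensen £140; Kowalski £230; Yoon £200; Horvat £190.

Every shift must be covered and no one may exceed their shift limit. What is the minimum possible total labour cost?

Block 1 can only be covered by Petrov, so that assignment is forced.
Block 7 can only be covered by Kowalski and Yoon, so that assignment is forced.
Picking the cheapest available baker for each shift independently would cost £2180, but that ignores the shift limits.
An optimal schedule: Block 1→Petrov, Block 2→Jensen, Block 3→Dubois+Horvat, Block 4→Dubois, Block 5→Petrov, Block 6→Jensen, Block 7→Yoon+Kowalski, Block 8→Dubois+Horvat, Block 9→Jensen, Block 10→Petrov.
Total: 180 + 140 + 170 + 190 + 170 + 180 + 140 + 200 + 230 + 170 + 190 + 140 + 180 = £2280.

£2280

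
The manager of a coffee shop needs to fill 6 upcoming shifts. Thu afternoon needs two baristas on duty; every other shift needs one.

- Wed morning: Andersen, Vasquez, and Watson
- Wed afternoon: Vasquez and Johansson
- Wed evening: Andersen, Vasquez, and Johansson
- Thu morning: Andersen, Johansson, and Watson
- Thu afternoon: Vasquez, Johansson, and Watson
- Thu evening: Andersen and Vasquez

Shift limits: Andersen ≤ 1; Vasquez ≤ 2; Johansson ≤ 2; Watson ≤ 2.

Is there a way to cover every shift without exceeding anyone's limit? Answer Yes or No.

Yes

One valid schedule: Wed morning→Vasquez, Wed afternoon→Vasquez, Wed evening→Johansson, Thu morning→Watson, Thu afternoon→Johansson+Watson, Thu evening→Andersen.
Loads: Andersen 1/1, Vasquez 2/2, Johansson 2/2, Watson 2/2 — all within limits.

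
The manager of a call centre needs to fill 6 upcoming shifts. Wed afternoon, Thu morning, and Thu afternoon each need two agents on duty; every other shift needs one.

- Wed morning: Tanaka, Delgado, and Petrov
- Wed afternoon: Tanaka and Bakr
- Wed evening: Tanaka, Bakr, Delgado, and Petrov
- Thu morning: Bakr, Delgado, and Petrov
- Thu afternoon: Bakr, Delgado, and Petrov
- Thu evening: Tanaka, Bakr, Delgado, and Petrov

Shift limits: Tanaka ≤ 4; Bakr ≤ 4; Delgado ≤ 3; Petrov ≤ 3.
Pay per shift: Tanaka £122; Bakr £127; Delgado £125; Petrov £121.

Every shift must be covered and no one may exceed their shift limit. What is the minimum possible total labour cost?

Wed afternoon can only be covered by Tanaka and Bakr, so that assignment is forced.
Picking the cheapest available agent for each shift independently would cost £1104, but that ignores the shift limits.
An optimal schedule: Wed morning→Petrov, Wed afternoon→Tanaka+Bakr, Wed evening→Tanaka, Thu morning→Petrov+Delgado, Thu afternoon→Petrov+Delgado, Thu evening→Tanaka.
Total: 121 + 122 + 127 + 122 + 121 + 125 + 121 + 125 + 122 = £1106.

£1106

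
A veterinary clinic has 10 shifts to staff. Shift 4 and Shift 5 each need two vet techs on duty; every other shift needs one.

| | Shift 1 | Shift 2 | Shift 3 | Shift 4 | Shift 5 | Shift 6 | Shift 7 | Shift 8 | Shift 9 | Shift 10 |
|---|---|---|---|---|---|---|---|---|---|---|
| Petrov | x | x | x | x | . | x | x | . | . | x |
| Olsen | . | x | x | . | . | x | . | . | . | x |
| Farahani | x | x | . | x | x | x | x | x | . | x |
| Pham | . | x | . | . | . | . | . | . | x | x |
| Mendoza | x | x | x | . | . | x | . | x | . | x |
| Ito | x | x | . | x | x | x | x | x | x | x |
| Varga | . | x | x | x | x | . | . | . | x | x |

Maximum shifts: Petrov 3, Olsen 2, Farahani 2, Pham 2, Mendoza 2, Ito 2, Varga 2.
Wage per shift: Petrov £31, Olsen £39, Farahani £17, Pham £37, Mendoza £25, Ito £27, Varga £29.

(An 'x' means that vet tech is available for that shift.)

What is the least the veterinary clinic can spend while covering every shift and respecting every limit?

£326

Picking the cheapest available vet tech for each shift independently would cost £242, but that ignores the shift limits.
An optimal schedule: Shift 1→Mendoza, Shift 2→Petrov, Shift 3→Varga, Shift 4→Varga+Petrov, Shift 5→Farahani+Ito, Shift 6→Petrov, Shift 7→Farahani, Shift 8→Mendoza, Shift 9→Ito, Shift 10→Pham.
Total: 25 + 31 + 29 + 29 + 31 + 17 + 27 + 31 + 17 + 25 + 27 + 37 = £326.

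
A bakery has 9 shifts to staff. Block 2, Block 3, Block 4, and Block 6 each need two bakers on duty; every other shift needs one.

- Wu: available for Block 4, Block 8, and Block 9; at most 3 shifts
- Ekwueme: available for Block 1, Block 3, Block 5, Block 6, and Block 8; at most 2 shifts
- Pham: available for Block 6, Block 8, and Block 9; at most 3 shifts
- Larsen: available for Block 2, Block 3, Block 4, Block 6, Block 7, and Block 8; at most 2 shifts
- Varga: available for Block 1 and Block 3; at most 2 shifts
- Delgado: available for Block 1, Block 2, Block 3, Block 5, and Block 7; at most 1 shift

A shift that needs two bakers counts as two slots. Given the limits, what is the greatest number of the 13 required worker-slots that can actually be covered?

Total capacity across all bakers is 3+2+3+2+2+1 = 13, and 13 slots are needed, so at most 13 can be filled.
Shifts {Block 2, Block 4, Block 7} need 5 slots but only Wu, Larsen, and Delgado are available for them, supplying at most 4 — so at least 1 slot must go unfilled.
An assignment achieving 11: Block 1→Varga, Block 2→Larsen+Delgado, Block 3→Varga, Block 4→Wu+Larsen, Block 5→Ekwueme, Block 6→Ekwueme+Pham, Block 8→Wu, Block 9→Wu.
Loads: Wu 3/3, Ekwueme 2/2, Pham 1/3, Larsen 2/2, Varga 2/2, Delgado 1/1.

11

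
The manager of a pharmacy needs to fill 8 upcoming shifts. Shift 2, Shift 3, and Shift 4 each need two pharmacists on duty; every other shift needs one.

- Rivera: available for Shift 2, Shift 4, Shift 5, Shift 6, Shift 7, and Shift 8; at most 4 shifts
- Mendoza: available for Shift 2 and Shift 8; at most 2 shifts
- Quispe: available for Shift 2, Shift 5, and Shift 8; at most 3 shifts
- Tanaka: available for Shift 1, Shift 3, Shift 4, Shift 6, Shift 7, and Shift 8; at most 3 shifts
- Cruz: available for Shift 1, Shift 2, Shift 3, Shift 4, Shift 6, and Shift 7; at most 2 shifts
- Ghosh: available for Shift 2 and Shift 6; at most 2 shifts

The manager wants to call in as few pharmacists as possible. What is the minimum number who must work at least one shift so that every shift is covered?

11 slots to fill and no one can take more than 4, so at least ⌈11/4⌉ = 3 pharmacists are needed.
Any 3 pharmacists together have capacity at most 4+3+3 = 10 < 11 slots, so 3 can never suffice.
Rivera, Mendoza, Tanaka, and Cruz alone can cover everything: Shift 1→Tanaka, Shift 2→Rivera+Mendoza, Shift 3→Tanaka+Cruz, Shift 4→Rivera+Tanaka, Shift 5→Rivera, Shift 6→Rivera, Shift 7→Cruz, Shift 8→Mendoza.

4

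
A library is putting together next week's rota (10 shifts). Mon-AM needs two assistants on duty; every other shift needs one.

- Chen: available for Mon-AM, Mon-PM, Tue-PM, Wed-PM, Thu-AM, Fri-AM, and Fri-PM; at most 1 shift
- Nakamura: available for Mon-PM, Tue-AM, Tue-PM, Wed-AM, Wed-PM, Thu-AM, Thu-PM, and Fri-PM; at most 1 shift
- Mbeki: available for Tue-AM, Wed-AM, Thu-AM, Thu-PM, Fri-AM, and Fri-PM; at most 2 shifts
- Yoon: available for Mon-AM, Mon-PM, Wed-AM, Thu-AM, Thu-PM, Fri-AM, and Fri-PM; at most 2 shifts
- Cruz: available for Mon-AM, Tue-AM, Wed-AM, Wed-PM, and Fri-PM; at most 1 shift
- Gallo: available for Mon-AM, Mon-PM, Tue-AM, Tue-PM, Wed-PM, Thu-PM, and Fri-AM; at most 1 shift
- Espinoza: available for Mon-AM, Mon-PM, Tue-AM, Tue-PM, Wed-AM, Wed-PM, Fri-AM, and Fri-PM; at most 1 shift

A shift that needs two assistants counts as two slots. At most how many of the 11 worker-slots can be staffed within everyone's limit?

9

Total capacity across all assistants is 1+1+2+2+1+1+1 = 9, and 11 slots are needed, so at most 9 can be filled.
An assignment achieving 9: Mon-AM→Yoon+Cruz, Mon-PM→Yoon, Tue-AM→Mbeki, Tue-PM→Chen, Wed-AM→Espinoza, Wed-PM→Gallo, Thu-AM→Nakamura, Thu-PM→Mbeki.
Loads: Chen 1/1, Nakamura 1/1, Mbeki 2/2, Yoon 2/2, Cruz 1/1, Gallo 1/1, Espinoza 1/1.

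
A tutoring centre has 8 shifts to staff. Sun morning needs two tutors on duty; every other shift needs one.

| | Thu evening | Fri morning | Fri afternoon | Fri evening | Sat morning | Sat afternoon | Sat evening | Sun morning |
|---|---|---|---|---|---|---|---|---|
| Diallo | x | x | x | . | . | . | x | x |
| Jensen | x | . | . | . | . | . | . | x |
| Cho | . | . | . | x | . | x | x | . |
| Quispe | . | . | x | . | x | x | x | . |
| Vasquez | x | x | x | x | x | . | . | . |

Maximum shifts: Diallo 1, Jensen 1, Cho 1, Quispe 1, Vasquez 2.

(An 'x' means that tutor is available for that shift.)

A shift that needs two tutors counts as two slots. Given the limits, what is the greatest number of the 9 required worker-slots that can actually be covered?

6

Total capacity across all tutors is 1+1+1+1+2 = 6, and 9 slots are needed, so at most 6 can be filled.
An assignment achieving 6: Thu evening→Vasquez, Fri morning→Diallo, Fri afternoon→Vasquez, Fri evening→Cho, Sat morning→Quispe, Sun morning→Jensen.
Loads: Diallo 1/1, Jensen 1/1, Cho 1/1, Quispe 1/1, Vasquez 2/2.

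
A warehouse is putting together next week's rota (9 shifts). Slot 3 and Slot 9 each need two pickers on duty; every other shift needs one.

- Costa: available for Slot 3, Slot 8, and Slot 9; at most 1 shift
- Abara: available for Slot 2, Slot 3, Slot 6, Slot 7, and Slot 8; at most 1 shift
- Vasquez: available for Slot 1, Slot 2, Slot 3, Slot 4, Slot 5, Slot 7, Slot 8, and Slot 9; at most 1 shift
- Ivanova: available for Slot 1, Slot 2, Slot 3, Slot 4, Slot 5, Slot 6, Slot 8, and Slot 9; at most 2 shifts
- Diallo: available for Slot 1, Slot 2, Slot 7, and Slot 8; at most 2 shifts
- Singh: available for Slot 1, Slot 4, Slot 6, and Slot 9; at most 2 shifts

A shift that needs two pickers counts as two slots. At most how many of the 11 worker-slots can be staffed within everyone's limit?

9

Total capacity across all pickers is 1+1+1+2+2+2 = 9, and 11 slots are needed, so at most 9 can be filled.
An assignment achieving 9: Slot 1→Singh, Slot 2→Ivanova, Slot 3→Costa, Slot 4→Ivanova, Slot 5→Vasquez, Slot 6→Abara, Slot 7→Diallo, Slot 8→Diallo, Slot 9→Singh.
Loads: Costa 1/1, Abara 1/1, Vasquez 1/1, Ivanova 2/2, Diallo 2/2, Singh 2/2.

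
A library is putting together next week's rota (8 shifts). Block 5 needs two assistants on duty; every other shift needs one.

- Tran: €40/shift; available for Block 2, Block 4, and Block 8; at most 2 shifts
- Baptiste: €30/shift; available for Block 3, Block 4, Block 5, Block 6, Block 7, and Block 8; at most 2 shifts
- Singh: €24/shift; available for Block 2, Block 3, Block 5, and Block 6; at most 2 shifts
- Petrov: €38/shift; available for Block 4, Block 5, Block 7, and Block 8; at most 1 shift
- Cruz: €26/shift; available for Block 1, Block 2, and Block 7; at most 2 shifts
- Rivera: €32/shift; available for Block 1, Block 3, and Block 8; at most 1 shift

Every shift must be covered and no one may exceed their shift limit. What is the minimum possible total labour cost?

€270

Picking the cheapest available assistant for each shift independently would cost €238, but that ignores the shift limits.
An optimal schedule: Block 1→Cruz, Block 2→Singh, Block 3→Baptiste, Block 4→Tran, Block 5→Baptiste+Petrov, Block 6→Singh, Block 7→Cruz, Block 8→Rivera.
Total: 26 + 24 + 30 + 40 + 30 + 38 + 24 + 26 + 32 = €270.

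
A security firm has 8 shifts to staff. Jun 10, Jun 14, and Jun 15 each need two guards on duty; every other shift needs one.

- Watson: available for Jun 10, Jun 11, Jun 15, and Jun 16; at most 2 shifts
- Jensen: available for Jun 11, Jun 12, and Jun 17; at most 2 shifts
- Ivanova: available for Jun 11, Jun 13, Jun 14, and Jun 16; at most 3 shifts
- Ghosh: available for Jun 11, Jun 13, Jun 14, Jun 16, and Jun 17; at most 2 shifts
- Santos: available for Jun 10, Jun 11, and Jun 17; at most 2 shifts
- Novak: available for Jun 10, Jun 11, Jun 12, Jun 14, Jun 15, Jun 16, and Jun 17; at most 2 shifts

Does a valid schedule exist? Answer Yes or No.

Yes

Jun 15 can only be covered by Watson and Novak, so that assignment is forced.
One valid schedule: Jun 10→Watson+Santos, Jun 11→Ghosh, Jun 12→Jensen, Jun 13→Ivanova, Jun 14→Ivanova+Ghosh, Jun 15→Watson+Novak, Jun 16→Ivanova, Jun 17→Jensen.
Loads: Watson 2/2, Jensen 2/2, Ivanova 3/3, Ghosh 2/2, Santos 1/2, Novak 1/2 — all within limits.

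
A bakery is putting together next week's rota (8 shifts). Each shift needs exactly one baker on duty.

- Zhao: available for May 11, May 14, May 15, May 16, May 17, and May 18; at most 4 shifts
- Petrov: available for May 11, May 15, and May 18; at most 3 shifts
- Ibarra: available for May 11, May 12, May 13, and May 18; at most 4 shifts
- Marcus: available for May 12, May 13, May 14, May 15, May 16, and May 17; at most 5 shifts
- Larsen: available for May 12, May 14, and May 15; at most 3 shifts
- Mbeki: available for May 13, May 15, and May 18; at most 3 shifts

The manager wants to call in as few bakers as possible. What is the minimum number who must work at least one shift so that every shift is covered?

2

8 slots to fill and no one can take more than 5, so at least ⌈8/5⌉ = 2 bakers are needed.
Zhao and Ibarra alone can cover everything: May 11→Ibarra, May 12→Ibarra, May 13→Ibarra, May 14→Zhao, May 15→Zhao, May 16→Zhao, May 17→Zhao, May 18→Ibarra.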